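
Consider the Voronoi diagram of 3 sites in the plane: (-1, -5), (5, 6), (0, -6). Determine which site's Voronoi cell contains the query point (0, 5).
Nearest site = (5, 6)

The Voronoi cell of site s contains exactly those query points closer to s than to any other site. Compute squared distances from q = (0, 5) to each site:
  (5 − 0)² + (6 − 5)² = 26
  (-1 − 0)² + (-5 − 5)² = 101
  (0 − 0)² + (-6 − 5)² = 121
Minimum is attained by (5, 6), so q lies in its Voronoi cell.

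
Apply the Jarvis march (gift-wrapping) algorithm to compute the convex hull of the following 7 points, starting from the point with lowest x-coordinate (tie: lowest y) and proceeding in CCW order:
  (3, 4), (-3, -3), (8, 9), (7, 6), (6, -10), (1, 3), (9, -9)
Hull (CCW) = [(-3, -3), (6, -10), (9, -9), (8, 9), (1, 3)]

Jarvis march: at each step, from the current hull vertex p, select the next vertex q as the point such that every other point lies strictly to the left of (or on) the directed line p → q. (Equivalently: for every other point r, the cross product (q − p) × (r − p) ≥ 0.)
Starting point (lowest x, tie lowest y): (-3, -3). Wrap until returning to start. Resulting hull: (-3, -3), (6, -10), (9, -9), (8, 9), (1, 3).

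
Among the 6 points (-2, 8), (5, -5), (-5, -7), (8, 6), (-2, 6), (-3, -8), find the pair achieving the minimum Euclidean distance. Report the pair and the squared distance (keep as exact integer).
Pair = ((-2, 8), (-2, 6)); squared distance = 4

Compute all C(6, 2) = 15 pairwise squared distances (x_i − x_j)² + (y_i − y_j)². The minimum is 4, attained by the pair ((-2, 8), (-2, 6)).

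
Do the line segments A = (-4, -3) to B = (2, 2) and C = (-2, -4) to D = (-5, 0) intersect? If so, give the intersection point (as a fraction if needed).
Yes; intersection at (-42/13, -92/39) (t = 5/39 on AB, s = 16/39 on CD)

Parametrize AB as A + t(B − A) = (-4 + 6 t, -3 + 5 t) and CD as C + s(D − C) = (-2 + -3 s, -4 + 4 s). Solve the linear system for (t, s). Determinant = -39 ≠ 0, so a unique intersection of the containing lines exists. Solution: t = 5/39, s = 16/39 — both in [0, 1], so the segments cross. Intersection point: (-42/13, -92/39).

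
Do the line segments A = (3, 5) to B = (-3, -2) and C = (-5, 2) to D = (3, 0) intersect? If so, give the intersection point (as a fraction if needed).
Yes; intersection at (-9/17, 15/17) (t = 10/17 on AB, s = 19/34 on CD)

Parametrize AB as A + t(B − A) = (3 + -6 t, 5 + -7 t) and CD as C + s(D − C) = (-5 + 8 s, 2 + -2 s). Solve the linear system for (t, s). Determinant = -68 ≠ 0, so a unique intersection of the containing lines exists. Solution: t = 10/17, s = 19/34 — both in [0, 1], so the segments cross. Intersection point: (-9/17, 15/17).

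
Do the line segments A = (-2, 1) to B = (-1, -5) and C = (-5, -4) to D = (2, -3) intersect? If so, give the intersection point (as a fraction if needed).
Yes; intersection at (-54/43, -149/43) (t = 32/43 on AB, s = 23/43 on CD)

Parametrize AB as A + t(B − A) = (-2 + 1 t, 1 + -6 t) and CD as C + s(D − C) = (-5 + 7 s, -4 + 1 s). Solve the linear system for (t, s). Determinant = -43 ≠ 0, so a unique intersection of the containing lines exists. Solution: t = 32/43, s = 23/43 — both in [0, 1], so the segments cross. Intersection point: (-54/43, -149/43).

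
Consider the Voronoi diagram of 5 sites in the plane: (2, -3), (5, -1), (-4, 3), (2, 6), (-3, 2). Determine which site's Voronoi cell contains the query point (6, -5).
Nearest site = (5, -1)

The Voronoi cell of site s contains exactly those query points closer to s than to any other site. Compute squared distances from q = (6, -5) to each site:
  (5 − 6)² + (-1 − -5)² = 17
  (2 − 6)² + (-3 − -5)² = 20
  (-3 − 6)² + (2 − -5)² = 130
  (2 − 6)² + (6 − -5)² = 137
  (-4 − 6)² + (3 − -5)² = 164
Minimum is attained by (5, -1), so q lies in its Voronoi cell.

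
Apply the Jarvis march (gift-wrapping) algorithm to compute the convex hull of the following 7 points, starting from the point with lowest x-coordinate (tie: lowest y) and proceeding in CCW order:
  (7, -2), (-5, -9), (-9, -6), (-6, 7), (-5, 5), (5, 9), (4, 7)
Hull (CCW) = [(-9, -6), (-5, -9), (7, -2), (5, 9), (-6, 7)]

Jarvis march: at each step, from the current hull vertex p, select the next vertex q as the point such that every other point lies strictly to the left of (or on) the directed line p → q. (Equivalently: for every other point r, the cross product (q − p) × (r − p) ≥ 0.)
Starting point (lowest x, tie lowest y): (-9, -6). Wrap until returning to start. Resulting hull: (-9, -6), (-5, -9), (7, -2), (5, 9), (-6, 7).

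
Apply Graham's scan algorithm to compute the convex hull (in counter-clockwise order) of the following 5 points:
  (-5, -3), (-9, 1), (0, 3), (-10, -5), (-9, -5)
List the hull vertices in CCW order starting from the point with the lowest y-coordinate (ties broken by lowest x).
Hull (CCW) = [(-10, -5), (-9, -5), (-5, -3), (0, 3), (-9, 1)]

Graham scan procedure:
  1. Find the pivot p₀ = point with lowest y (tie → lowest x): (-10, -5).
  2. Sort the remaining points by polar angle around p₀.
  3. Walk through sorted points, maintaining a stack; pop the top while the last three entries make a non-left turn (cross product ≤ 0).
  4. Final stack is the convex hull in CCW order: (-10, -5), (-9, -5), (-5, -3), (0, 3), (-9, 1).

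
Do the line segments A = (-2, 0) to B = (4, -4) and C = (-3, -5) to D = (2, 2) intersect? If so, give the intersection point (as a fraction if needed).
Yes; intersection at (-8/31, -36/31) (t = 9/31 on AB, s = 17/31 on CD)

Parametrize AB as A + t(B − A) = (-2 + 6 t, 0 + -4 t) and CD as C + s(D − C) = (-3 + 5 s, -5 + 7 s). Solve the linear system for (t, s). Determinant = -62 ≠ 0, so a unique intersection of the containing lines exists. Solution: t = 9/31, s = 17/31 — both in [0, 1], so the segments cross. Intersection point: (-8/31, -36/31).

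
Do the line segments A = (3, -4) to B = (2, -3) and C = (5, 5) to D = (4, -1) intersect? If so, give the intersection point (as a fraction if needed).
No (intersection of containing lines falls outside at least one segment)

Parametrize and solve: t = -3/7, s = 11/7. At least one of these is outside [0, 1], so the segments do not intersect.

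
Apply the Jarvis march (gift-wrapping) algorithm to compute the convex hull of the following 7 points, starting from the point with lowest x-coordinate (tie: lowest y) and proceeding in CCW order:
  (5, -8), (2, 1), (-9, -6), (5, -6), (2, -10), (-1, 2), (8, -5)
Hull (CCW) = [(-9, -6), (2, -10), (5, -8), (8, -5), (2, 1), (-1, 2)]

Jarvis march: at each step, from the current hull vertex p, select the next vertex q as the point such that every other point lies strictly to the left of (or on) the directed line p → q. (Equivalently: for every other point r, the cross product (q − p) × (r − p) ≥ 0.)
Starting point (lowest x, tie lowest y): (-9, -6). Wrap until returning to start. Resulting hull: (-9, -6), (2, -10), (5, -8), (8, -5), (2, 1), (-1, 2).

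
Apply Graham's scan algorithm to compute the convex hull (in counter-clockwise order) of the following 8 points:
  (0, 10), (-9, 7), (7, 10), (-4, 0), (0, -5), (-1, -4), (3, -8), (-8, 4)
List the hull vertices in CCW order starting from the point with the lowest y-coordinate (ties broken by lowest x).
Hull (CCW) = [(3, -8), (7, 10), (0, 10), (-9, 7), (-8, 4), (-1, -4)]

Graham scan procedure:
  1. Find the pivot p₀ = point with lowest y (tie → lowest x): (3, -8).
  2. Sort the remaining points by polar angle around p₀.
  3. Walk through sorted points, maintaining a stack; pop the top while the last three entries make a non-left turn (cross product ≤ 0).
  4. Final stack is the convex hull in CCW order: (3, -8), (7, 10), (0, 10), (-9, 7), (-8, 4), (-1, -4).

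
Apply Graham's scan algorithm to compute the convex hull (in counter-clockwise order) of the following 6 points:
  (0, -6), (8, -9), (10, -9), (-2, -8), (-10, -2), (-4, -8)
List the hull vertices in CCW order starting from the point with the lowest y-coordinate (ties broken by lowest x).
Hull (CCW) = [(8, -9), (10, -9), (-10, -2), (-4, -8)]

Graham scan procedure:
  1. Find the pivot p₀ = point with lowest y (tie → lowest x): (8, -9).
  2. Sort the remaining points by polar angle around p₀.
  3. Walk through sorted points, maintaining a stack; pop the top while the last three entries make a non-left turn (cross product ≤ 0).
  4. Final stack is the convex hull in CCW order: (8, -9), (10, -9), (-10, -2), (-4, -8).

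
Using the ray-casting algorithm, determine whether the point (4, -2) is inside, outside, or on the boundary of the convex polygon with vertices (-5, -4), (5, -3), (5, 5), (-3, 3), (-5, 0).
The point (4, -2) lies strictly inside the polygon

Cast a horizontal ray to the right from the query point and count how many polygon edges it crosses (each edge strictly once or zero times, handled with the usual half-open convention). 
Parity of crossings → odd ⇒ inside.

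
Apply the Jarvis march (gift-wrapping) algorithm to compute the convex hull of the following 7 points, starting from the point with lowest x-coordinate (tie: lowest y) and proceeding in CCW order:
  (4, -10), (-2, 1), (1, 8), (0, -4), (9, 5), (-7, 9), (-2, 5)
Hull (CCW) = [(-7, 9), (0, -4), (4, -10), (9, 5), (1, 8)]

Jarvis march: at each step, from the current hull vertex p, select the next vertex q as the point such that every other point lies strictly to the left of (or on) the directed line p → q. (Equivalently: for every other point r, the cross product (q − p) × (r − p) ≥ 0.)
Starting point (lowest x, tie lowest y): (-7, 9). Wrap until returning to start. Resulting hull: (-7, 9), (0, -4), (4, -10), (9, 5), (1, 8).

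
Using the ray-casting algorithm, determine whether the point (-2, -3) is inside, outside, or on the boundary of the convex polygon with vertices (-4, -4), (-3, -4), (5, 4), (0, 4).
The point (-2, -3) lies on the polygon boundary

Boundary check: the query satisfies the collinearity and bounding-box conditions for some polygon edge, so it lies exactly on the boundary.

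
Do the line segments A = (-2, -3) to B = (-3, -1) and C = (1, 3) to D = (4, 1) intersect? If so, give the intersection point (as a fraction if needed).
No (intersection of containing lines falls outside at least one segment)

Parametrize and solve: t = 6, s = -3. At least one of these is outside [0, 1], so the segments do not intersect.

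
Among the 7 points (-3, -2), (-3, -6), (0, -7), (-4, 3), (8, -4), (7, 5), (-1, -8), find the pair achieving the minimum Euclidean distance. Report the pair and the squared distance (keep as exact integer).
Pair = ((0, -7), (-1, -8)); squared distance = 2

Compute all C(7, 2) = 21 pairwise squared distances (x_i − x_j)² + (y_i − y_j)². The minimum is 2, attained by the pair ((0, -7), (-1, -8)).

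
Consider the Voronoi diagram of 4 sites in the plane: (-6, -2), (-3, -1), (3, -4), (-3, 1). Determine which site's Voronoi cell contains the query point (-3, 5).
Nearest site = (-3, 1)

The Voronoi cell of site s contains exactly those query points closer to s than to any other site. Compute squared distances from q = (-3, 5) to each site:
  (-3 − -3)² + (1 − 5)² = 16
  (-3 − -3)² + (-1 − 5)² = 36
  (-6 − -3)² + (-2 − 5)² = 58
  (3 − -3)² + (-4 − 5)² = 117
Minimum is attained by (-3, 1), so q lies in its Voronoi cell.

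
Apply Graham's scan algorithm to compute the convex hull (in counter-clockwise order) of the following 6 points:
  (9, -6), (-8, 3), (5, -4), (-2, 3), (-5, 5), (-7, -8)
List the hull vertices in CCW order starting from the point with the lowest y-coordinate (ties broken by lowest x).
Hull (CCW) = [(-7, -8), (9, -6), (-2, 3), (-5, 5), (-8, 3)]

Graham scan procedure:
  1. Find the pivot p₀ = point with lowest y (tie → lowest x): (-7, -8).
  2. Sort the remaining points by polar angle around p₀.
  3. Walk through sorted points, maintaining a stack; pop the top while the last three entries make a non-left turn (cross product ≤ 0).
  4. Final stack is the convex hull in CCW order: (-7, -8), (9, -6), (-2, 3), (-5, 5), (-8, 3).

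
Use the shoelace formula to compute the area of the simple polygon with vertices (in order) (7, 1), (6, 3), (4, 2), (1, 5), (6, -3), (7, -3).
Area = 31/2

Shoelace formula: Area = (1/2) |Σ_i (x_i · y_{i+1} − x_{i+1} · y_i)| (indices mod n). Compute each cross term:
  (7)(3) − (6)(1) = 15
  (6)(2) − (4)(3) = 0
  (4)(5) − (1)(2) = 18
  (1)(-3) − (6)(5) = -33
  (6)(-3) − (7)(-3) = 3
  (7)(1) − (7)(-3) = 28
Sum = 31, so (signed) Area = 31/2 = 31/2, |Area| = 31/2.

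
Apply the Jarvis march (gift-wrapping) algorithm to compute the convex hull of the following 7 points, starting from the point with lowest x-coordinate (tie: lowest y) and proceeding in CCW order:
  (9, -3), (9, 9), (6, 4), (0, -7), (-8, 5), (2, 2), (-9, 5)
Hull (CCW) = [(-9, 5), (0, -7), (9, -3), (9, 9)]

Jarvis march: at each step, from the current hull vertex p, select the next vertex q as the point such that every other point lies strictly to the left of (or on) the directed line p → q. (Equivalently: for every other point r, the cross product (q − p) × (r − p) ≥ 0.)
Starting point (lowest x, tie lowest y): (-9, 5). Wrap until returning to start. Resulting hull: (-9, 5), (0, -7), (9, -3), (9, 9).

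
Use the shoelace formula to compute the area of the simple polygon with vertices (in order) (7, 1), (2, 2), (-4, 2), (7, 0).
Area = 17/2

Shoelace formula: Area = (1/2) |Σ_i (x_i · y_{i+1} − x_{i+1} · y_i)| (indices mod n). Compute each cross term:
  (7)(2) − (2)(1) = 12
  (2)(2) − (-4)(2) = 12
  (-4)(0) − (7)(2) = -14
  (7)(1) − (7)(0) = 7
Sum = 17, so (signed) Area = 17/2 = 17/2, |Area| = 17/2.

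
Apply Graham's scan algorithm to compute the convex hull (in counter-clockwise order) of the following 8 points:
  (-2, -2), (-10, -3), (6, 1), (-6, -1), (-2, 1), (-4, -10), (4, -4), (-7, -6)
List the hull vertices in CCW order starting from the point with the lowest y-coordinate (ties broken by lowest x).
Hull (CCW) = [(-4, -10), (4, -4), (6, 1), (-2, 1), (-10, -3)]

Graham scan procedure:
  1. Find the pivot p₀ = point with lowest y (tie → lowest x): (-4, -10).
  2. Sort the remaining points by polar angle around p₀.
  3. Walk through sorted points, maintaining a stack; pop the top while the last three entries make a non-left turn (cross product ≤ 0).
  4. Final stack is the convex hull in CCW order: (-4, -10), (4, -4), (6, 1), (-2, 1), (-10, -3).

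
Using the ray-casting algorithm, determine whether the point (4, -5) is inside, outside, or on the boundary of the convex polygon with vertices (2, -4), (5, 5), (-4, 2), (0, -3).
The point (4, -5) lies strictly outside the polygon

Cast a horizontal ray to the right from the query point and count how many polygon edges it crosses (each edge strictly once or zero times, handled with the usual half-open convention). 
Parity of crossings → even ⇒ outside.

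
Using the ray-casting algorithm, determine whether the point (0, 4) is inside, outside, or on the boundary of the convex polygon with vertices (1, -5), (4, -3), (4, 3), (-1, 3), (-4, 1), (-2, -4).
The point (0, 4) lies strictly outside the polygon

Cast a horizontal ray to the right from the query point and count how many polygon edges it crosses (each edge strictly once or zero times, handled with the usual half-open convention). 
Parity of crossings → even ⇒ outside.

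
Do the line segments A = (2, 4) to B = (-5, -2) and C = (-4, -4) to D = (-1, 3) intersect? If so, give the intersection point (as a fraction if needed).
Yes; intersection at (-64/31, 16/31) (t = 18/31 on AB, s = 20/31 on CD)

Parametrize AB as A + t(B − A) = (2 + -7 t, 4 + -6 t) and CD as C + s(D − C) = (-4 + 3 s, -4 + 7 s). Solve the linear system for (t, s). Determinant = 31 ≠ 0, so a unique intersection of the containing lines exists. Solution: t = 18/31, s = 20/31 — both in [0, 1], so the segments cross. Intersection point: (-64/31, 16/31).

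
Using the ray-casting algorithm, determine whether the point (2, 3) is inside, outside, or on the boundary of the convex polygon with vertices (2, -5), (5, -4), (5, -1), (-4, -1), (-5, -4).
The point (2, 3) lies strictly outside the polygon

Cast a horizontal ray to the right from the query point and count how many polygon edges it crosses (each edge strictly once or zero times, handled with the usual half-open convention). 
Parity of crossings → even ⇒ outside.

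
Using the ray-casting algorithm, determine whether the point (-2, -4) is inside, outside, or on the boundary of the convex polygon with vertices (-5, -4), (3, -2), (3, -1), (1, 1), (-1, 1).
The point (-2, -4) lies strictly outside the polygon

Cast a horizontal ray to the right from the query point and count how many polygon edges it crosses (each edge strictly once or zero times, handled with the usual half-open convention). 
Parity of crossings → even ⇒ outside.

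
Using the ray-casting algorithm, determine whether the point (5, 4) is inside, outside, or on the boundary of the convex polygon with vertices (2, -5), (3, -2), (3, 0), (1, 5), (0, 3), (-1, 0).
The point (5, 4) lies strictly outside the polygon

Cast a horizontal ray to the right from the query point and count how many polygon edges it crosses (each edge strictly once or zero times, handled with the usual half-open convention). 
Parity of crossings → even ⇒ outside.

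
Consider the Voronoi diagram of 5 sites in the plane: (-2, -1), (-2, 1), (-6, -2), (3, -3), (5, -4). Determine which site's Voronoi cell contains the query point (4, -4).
Nearest site = (5, -4)

The Voronoi cell of site s contains exactly those query points closer to s than to any other site. Compute squared distances from q = (4, -4) to each site:
  (5 − 4)² + (-4 − -4)² = 1
  (3 − 4)² + (-3 − -4)² = 2
  (-2 − 4)² + (-1 − -4)² = 45
  (-2 − 4)² + (1 − -4)² = 61
  (-6 − 4)² + (-2 − -4)² = 104
Minimum is attained by (5, -4), so q lies in its Voronoi cell.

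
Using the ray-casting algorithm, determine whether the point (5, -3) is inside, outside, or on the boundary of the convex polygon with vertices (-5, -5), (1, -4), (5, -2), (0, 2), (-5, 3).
The point (5, -3) lies strictly outside the polygon

Cast a horizontal ray to the right from the query point and count how many polygon edges it crosses (each edge strictly once or zero times, handled with the usual half-open convention). 
Parity of crossings → even ⇒ outside.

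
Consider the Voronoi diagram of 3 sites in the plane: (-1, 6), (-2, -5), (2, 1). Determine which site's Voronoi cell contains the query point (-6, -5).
Nearest site = (-2, -5)

The Voronoi cell of site s contains exactly those query points closer to s than to any other site. Compute squared distances from q = (-6, -5) to each site:
  (-2 − -6)² + (-5 − -5)² = 16
  (2 − -6)² + (1 − -5)² = 100
  (-1 − -6)² + (6 − -5)² = 146
Minimum is attained by (-2, -5), so q lies in its Voronoi cell.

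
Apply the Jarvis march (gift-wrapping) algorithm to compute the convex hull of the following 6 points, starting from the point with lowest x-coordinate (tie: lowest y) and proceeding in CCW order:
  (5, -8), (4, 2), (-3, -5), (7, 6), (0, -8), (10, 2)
Hull (CCW) = [(-3, -5), (0, -8), (5, -8), (10, 2), (7, 6)]

Jarvis march: at each step, from the current hull vertex p, select the next vertex q as the point such that every other point lies strictly to the left of (or on) the directed line p → q. (Equivalently: for every other point r, the cross product (q − p) × (r − p) ≥ 0.)
Starting point (lowest x, tie lowest y): (-3, -5). Wrap until returning to start. Resulting hull: (-3, -5), (0, -8), (5, -8), (10, 2), (7, 6).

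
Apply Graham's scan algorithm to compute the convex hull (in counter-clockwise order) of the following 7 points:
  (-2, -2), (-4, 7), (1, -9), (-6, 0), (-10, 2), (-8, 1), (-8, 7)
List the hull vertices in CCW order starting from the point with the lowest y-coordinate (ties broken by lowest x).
Hull (CCW) = [(1, -9), (-4, 7), (-8, 7), (-10, 2)]

Graham scan procedure:
  1. Find the pivot p₀ = point with lowest y (tie → lowest x): (1, -9).
  2. Sort the remaining points by polar angle around p₀.
  3. Walk through sorted points, maintaining a stack; pop the top while the last three entries make a non-left turn (cross product ≤ 0).
  4. Final stack is the convex hull in CCW order: (1, -9), (-4, 7), (-8, 7), (-10, 2).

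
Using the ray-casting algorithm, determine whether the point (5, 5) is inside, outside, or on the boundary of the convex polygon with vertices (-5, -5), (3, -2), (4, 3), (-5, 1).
The point (5, 5) lies strictly outside the polygon

Cast a horizontal ray to the right from the query point and count how many polygon edges it crosses (each edge strictly once or zero times, handled with the usual half-open convention). 
Parity of crossings → even ⇒ outside.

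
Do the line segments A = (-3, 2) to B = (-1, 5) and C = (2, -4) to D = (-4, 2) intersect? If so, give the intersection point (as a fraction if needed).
No (intersection of containing lines falls outside at least one segment)

Parametrize and solve: t = -1/5, s = 9/10. At least one of these is outside [0, 1], so the segments do not intersect.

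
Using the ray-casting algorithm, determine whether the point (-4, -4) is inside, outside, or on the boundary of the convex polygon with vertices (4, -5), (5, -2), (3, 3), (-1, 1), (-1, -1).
The point (-4, -4) lies strictly outside the polygon

Cast a horizontal ray to the right from the query point and count how many polygon edges it crosses (each edge strictly once or zero times, handled with the usual half-open convention). 
Parity of crossings → even ⇒ outside.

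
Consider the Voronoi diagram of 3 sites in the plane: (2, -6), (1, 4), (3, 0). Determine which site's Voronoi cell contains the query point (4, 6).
Nearest site = (1, 4)

The Voronoi cell of site s contains exactly those query points closer to s than to any other site. Compute squared distances from q = (4, 6) to each site:
  (1 − 4)² + (4 − 6)² = 13
  (3 − 4)² + (0 − 6)² = 37
  (2 − 4)² + (-6 − 6)² = 148
Minimum is attained by (1, 4), so q lies in its Voronoi cell.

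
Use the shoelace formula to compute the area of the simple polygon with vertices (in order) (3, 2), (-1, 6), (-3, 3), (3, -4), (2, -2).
Area = 25

Shoelace formula: Area = (1/2) |Σ_i (x_i · y_{i+1} − x_{i+1} · y_i)| (indices mod n). Compute each cross term:
  (3)(6) − (-1)(2) = 20
  (-1)(3) − (-3)(6) = 15
  (-3)(-4) − (3)(3) = 3
  (3)(-2) − (2)(-4) = 2
  (2)(2) − (3)(-2) = 10
Sum = 50, so (signed) Area = 50/2 = 25, |Area| = 25.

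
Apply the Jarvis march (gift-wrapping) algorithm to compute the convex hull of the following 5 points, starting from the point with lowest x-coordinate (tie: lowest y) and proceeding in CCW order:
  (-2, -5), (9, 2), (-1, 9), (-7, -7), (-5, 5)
Hull (CCW) = [(-7, -7), (-2, -5), (9, 2), (-1, 9), (-5, 5)]

Jarvis march: at each step, from the current hull vertex p, select the next vertex q as the point such that every other point lies strictly to the left of (or on) the directed line p → q. (Equivalently: for every other point r, the cross product (q − p) × (r − p) ≥ 0.)
Starting point (lowest x, tie lowest y): (-7, -7). Wrap until returning to start. Resulting hull: (-7, -7), (-2, -5), (9, 2), (-1, 9), (-5, 5).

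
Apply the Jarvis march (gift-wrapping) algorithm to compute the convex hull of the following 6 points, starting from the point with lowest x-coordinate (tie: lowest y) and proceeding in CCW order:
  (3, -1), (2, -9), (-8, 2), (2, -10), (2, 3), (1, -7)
Hull (CCW) = [(-8, 2), (2, -10), (3, -1), (2, 3)]

Jarvis march: at each step, from the current hull vertex p, select the next vertex q as the point such that every other point lies strictly to the left of (or on) the directed line p → q. (Equivalently: for every other point r, the cross product (q − p) × (r − p) ≥ 0.)
Starting point (lowest x, tie lowest y): (-8, 2). Wrap until returning to start. Resulting hull: (-8, 2), (2, -10), (3, -1), (2, 3).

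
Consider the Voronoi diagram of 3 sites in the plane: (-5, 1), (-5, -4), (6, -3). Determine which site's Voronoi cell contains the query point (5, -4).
Nearest site = (6, -3)

The Voronoi cell of site s contains exactly those query points closer to s than to any other site. Compute squared distances from q = (5, -4) to each site:
  (6 − 5)² + (-3 − -4)² = 2
  (-5 − 5)² + (-4 − -4)² = 100
  (-5 − 5)² + (1 − -4)² = 125
Minimum is attained by (6, -3), so q lies in its Voronoi cell.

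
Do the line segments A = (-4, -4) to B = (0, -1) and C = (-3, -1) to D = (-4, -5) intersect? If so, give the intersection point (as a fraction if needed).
Yes; intersection at (-48/13, -49/13) (t = 1/13 on AB, s = 9/13 on CD)

Parametrize AB as A + t(B − A) = (-4 + 4 t, -4 + 3 t) and CD as C + s(D − C) = (-3 + -1 s, -1 + -4 s). Solve the linear system for (t, s). Determinant = 13 ≠ 0, so a unique intersection of the containing lines exists. Solution: t = 1/13, s = 9/13 — both in [0, 1], so the segments cross. Intersection point: (-48/13, -49/13).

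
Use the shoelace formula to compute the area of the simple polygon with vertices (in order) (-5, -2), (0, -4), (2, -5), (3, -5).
Area = 1

Shoelace formula: Area = (1/2) |Σ_i (x_i · y_{i+1} − x_{i+1} · y_i)| (indices mod n). Compute each cross term:
  (-5)(-4) − (0)(-2) = 20
  (0)(-5) − (2)(-4) = 8
  (2)(-5) − (3)(-5) = 5
  (3)(-2) − (-5)(-5) = -31
Sum = 2, so (signed) Area = 2/2 = 1, |Area| = 1.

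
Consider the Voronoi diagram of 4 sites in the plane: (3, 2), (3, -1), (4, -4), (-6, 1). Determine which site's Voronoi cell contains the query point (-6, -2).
Nearest site = (-6, 1)

The Voronoi cell of site s contains exactly those query points closer to s than to any other site. Compute squared distances from q = (-6, -2) to each site:
  (-6 − -6)² + (1 − -2)² = 9
  (3 − -6)² + (-1 − -2)² = 82
  (3 − -6)² + (2 − -2)² = 97
  (4 − -6)² + (-4 − -2)² = 104
Minimum is attained by (-6, 1), so q lies in its Voronoi cell.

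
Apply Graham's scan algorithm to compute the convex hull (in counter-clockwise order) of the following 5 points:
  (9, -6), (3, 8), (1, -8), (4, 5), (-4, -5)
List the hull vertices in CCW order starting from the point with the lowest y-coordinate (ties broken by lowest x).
Hull (CCW) = [(1, -8), (9, -6), (3, 8), (-4, -5)]

Graham scan procedure:
  1. Find the pivot p₀ = point with lowest y (tie → lowest x): (1, -8).
  2. Sort the remaining points by polar angle around p₀.
  3. Walk through sorted points, maintaining a stack; pop the top while the last three entries make a non-left turn (cross product ≤ 0).
  4. Final stack is the convex hull in CCW order: (1, -8), (9, -6), (3, 8), (-4, -5).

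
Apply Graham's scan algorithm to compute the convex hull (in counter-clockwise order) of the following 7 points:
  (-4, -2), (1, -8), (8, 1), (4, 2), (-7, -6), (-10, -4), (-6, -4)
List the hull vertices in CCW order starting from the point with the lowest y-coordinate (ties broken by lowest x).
Hull (CCW) = [(1, -8), (8, 1), (4, 2), (-10, -4), (-7, -6)]

Graham scan procedure:
  1. Find the pivot p₀ = point with lowest y (tie → lowest x): (1, -8).
  2. Sort the remaining points by polar angle around p₀.
  3. Walk through sorted points, maintaining a stack; pop the top while the last three entries make a non-left turn (cross product ≤ 0).
  4. Final stack is the convex hull in CCW order: (1, -8), (8, 1), (4, 2), (-10, -4), (-7, -6).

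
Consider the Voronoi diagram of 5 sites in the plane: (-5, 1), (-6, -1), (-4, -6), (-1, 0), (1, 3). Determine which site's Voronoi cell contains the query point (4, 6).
Nearest site = (1, 3)

The Voronoi cell of site s contains exactly those query points closer to s than to any other site. Compute squared distances from q = (4, 6) to each site:
  (1 − 4)² + (3 − 6)² = 18
  (-1 − 4)² + (0 − 6)² = 61
  (-5 − 4)² + (1 − 6)² = 106
  (-6 − 4)² + (-1 − 6)² = 149
  (-4 − 4)² + (-6 − 6)² = 208
Minimum is attained by (1, 3), so q lies in its Voronoi cell.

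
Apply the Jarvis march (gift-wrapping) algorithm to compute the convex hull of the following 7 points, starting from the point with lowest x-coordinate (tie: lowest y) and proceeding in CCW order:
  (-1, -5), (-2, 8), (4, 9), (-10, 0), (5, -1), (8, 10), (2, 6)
Hull (CCW) = [(-10, 0), (-1, -5), (5, -1), (8, 10), (-2, 8)]

Jarvis march: at each step, from the current hull vertex p, select the next vertex q as the point such that every other point lies strictly to the left of (or on) the directed line p → q. (Equivalently: for every other point r, the cross product (q − p) × (r − p) ≥ 0.)
Starting point (lowest x, tie lowest y): (-10, 0). Wrap until returning to start. Resulting hull: (-10, 0), (-1, -5), (5, -1), (8, 10), (-2, 8).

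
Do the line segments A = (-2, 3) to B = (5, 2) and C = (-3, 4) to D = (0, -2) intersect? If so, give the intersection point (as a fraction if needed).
No (intersection of containing lines falls outside at least one segment)

Parametrize and solve: t = -1/13, s = 2/13. At least one of these is outside [0, 1], so the segments do not intersect.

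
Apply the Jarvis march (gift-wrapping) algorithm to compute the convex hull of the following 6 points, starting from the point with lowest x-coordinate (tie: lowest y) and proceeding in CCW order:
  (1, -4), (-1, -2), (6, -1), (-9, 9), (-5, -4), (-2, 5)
Hull (CCW) = [(-9, 9), (-5, -4), (1, -4), (6, -1), (-2, 5)]

Jarvis march: at each step, from the current hull vertex p, select the next vertex q as the point such that every other point lies strictly to the left of (or on) the directed line p → q. (Equivalently: for every other point r, the cross product (q − p) × (r − p) ≥ 0.)
Starting point (lowest x, tie lowest y): (-9, 9). Wrap until returning to start. Resulting hull: (-9, 9), (-5, -4), (1, -4), (6, -1), (-2, 5).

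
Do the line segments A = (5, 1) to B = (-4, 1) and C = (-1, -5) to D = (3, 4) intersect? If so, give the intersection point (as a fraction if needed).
Yes; intersection at (5/3, 1) (t = 10/27 on AB, s = 2/3 on CD)

Parametrize AB as A + t(B − A) = (5 + -9 t, 1 + 0 t) and CD as C + s(D − C) = (-1 + 4 s, -5 + 9 s). Solve the linear system for (t, s). Determinant = 81 ≠ 0, so a unique intersection of the containing lines exists. Solution: t = 10/27, s = 2/3 — both in [0, 1], so the segments cross. Intersection point: (5/3, 1).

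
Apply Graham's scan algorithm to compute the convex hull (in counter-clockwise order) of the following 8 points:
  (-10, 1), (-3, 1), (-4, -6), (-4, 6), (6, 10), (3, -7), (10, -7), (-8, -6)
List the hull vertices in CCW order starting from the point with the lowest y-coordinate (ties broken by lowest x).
Hull (CCW) = [(3, -7), (10, -7), (6, 10), (-4, 6), (-10, 1), (-8, -6)]

Graham scan procedure:
  1. Find the pivot p₀ = point with lowest y (tie → lowest x): (3, -7).
  2. Sort the remaining points by polar angle around p₀.
  3. Walk through sorted points, maintaining a stack; pop the top while the last three entries make a non-left turn (cross product ≤ 0).
  4. Final stack is the convex hull in CCW order: (3, -7), (10, -7), (6, 10), (-4, 6), (-10, 1), (-8, -6).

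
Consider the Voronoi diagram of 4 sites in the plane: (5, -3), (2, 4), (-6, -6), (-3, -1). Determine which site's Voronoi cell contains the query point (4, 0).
Nearest site = (5, -3)

The Voronoi cell of site s contains exactly those query points closer to s than to any other site. Compute squared distances from q = (4, 0) to each site:
  (5 − 4)² + (-3 − 0)² = 10
  (2 − 4)² + (4 − 0)² = 20
  (-3 − 4)² + (-1 − 0)² = 50
  (-6 − 4)² + (-6 − 0)² = 136
Minimum is attained by (5, -3), so q lies in its Voronoi cell.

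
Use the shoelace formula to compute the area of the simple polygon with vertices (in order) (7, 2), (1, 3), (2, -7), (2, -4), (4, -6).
Area = 33

Shoelace formula: Area = (1/2) |Σ_i (x_i · y_{i+1} − x_{i+1} · y_i)| (indices mod n). Compute each cross term:
  (7)(3) − (1)(2) = 19
  (1)(-7) − (2)(3) = -13
  (2)(-4) − (2)(-7) = 6
  (2)(-6) − (4)(-4) = 4
  (4)(2) − (7)(-6) = 50
Sum = 66, so (signed) Area = 66/2 = 33, |Area| = 33.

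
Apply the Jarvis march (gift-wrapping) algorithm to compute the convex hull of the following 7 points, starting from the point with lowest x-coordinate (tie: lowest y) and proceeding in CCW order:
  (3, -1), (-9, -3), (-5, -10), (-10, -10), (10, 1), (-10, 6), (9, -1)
Hull (CCW) = [(-10, -10), (-5, -10), (9, -1), (10, 1), (-10, 6)]

Jarvis march: at each step, from the current hull vertex p, select the next vertex q as the point such that every other point lies strictly to the left of (or on) the directed line p → q. (Equivalently: for every other point r, the cross product (q − p) × (r − p) ≥ 0.)
Starting point (lowest x, tie lowest y): (-10, -10). Wrap until returning to start. Resulting hull: (-10, -10), (-5, -10), (9, -1), (10, 1), (-10, 6).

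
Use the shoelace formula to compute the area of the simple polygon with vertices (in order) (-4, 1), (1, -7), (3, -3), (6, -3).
Area = 24

Shoelace formula: Area = (1/2) |Σ_i (x_i · y_{i+1} − x_{i+1} · y_i)| (indices mod n). Compute each cross term:
  (-4)(-7) − (1)(1) = 27
  (1)(-3) − (3)(-7) = 18
  (3)(-3) − (6)(-3) = 9
  (6)(1) − (-4)(-3) = -6
Sum = 48, so (signed) Area = 48/2 = 24, |Area| = 24.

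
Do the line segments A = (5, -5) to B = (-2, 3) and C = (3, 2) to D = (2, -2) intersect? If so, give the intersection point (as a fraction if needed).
Yes; intersection at (25/12, -5/3) (t = 5/12 on AB, s = 11/12 on CD)

Parametrize AB as A + t(B − A) = (5 + -7 t, -5 + 8 t) and CD as C + s(D − C) = (3 + -1 s, 2 + -4 s). Solve the linear system for (t, s). Determinant = -36 ≠ 0, so a unique intersection of the containing lines exists. Solution: t = 5/12, s = 11/12 — both in [0, 1], so the segments cross. Intersection point: (25/12, -5/3).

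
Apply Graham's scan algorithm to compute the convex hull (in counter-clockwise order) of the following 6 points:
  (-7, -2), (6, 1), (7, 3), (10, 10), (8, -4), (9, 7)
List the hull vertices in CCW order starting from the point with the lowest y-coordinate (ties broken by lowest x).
Hull (CCW) = [(8, -4), (10, 10), (-7, -2)]

Graham scan procedure:
  1. Find the pivot p₀ = point with lowest y (tie → lowest x): (8, -4).
  2. Sort the remaining points by polar angle around p₀.
  3. Walk through sorted points, maintaining a stack; pop the top while the last three entries make a non-left turn (cross product ≤ 0).
  4. Final stack is the convex hull in CCW order: (8, -4), (10, 10), (-7, -2).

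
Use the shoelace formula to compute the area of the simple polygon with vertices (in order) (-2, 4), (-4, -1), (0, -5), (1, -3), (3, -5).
Area = 49/2

Shoelace formula: Area = (1/2) |Σ_i (x_i · y_{i+1} − x_{i+1} · y_i)| (indices mod n). Compute each cross term:
  (-2)(-1) − (-4)(4) = 18
  (-4)(-5) − (0)(-1) = 20
  (0)(-3) − (1)(-5) = 5
  (1)(-5) − (3)(-3) = 4
  (3)(4) − (-2)(-5) = 2
Sum = 49, so (signed) Area = 49/2 = 49/2, |Area| = 49/2.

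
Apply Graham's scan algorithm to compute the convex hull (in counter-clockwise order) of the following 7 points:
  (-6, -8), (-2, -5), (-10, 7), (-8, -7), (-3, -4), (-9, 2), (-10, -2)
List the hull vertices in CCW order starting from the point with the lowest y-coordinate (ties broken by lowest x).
Hull (CCW) = [(-6, -8), (-2, -5), (-10, 7), (-10, -2), (-8, -7)]

Graham scan procedure:
  1. Find the pivot p₀ = point with lowest y (tie → lowest x): (-6, -8).
  2. Sort the remaining points by polar angle around p₀.
  3. Walk through sorted points, maintaining a stack; pop the top while the last three entries make a non-left turn (cross product ≤ 0).
  4. Final stack is the convex hull in CCW order: (-6, -8), (-2, -5), (-10, 7), (-10, -2), (-8, -7).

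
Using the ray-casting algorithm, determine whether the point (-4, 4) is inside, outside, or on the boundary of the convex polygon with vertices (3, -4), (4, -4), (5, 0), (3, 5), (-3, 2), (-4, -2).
The point (-4, 4) lies strictly outside the polygon

Cast a horizontal ray to the right from the query point and count how many polygon edges it crosses (each edge strictly once or zero times, handled with the usual half-open convention). 
Parity of crossings → even ⇒ outside.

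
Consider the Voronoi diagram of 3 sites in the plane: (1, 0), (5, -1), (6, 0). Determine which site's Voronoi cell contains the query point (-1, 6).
Nearest site = (1, 0)

The Voronoi cell of site s contains exactly those query points closer to s than to any other site. Compute squared distances from q = (-1, 6) to each site:
  (1 − -1)² + (0 − 6)² = 40
  (5 − -1)² + (-1 − 6)² = 85
  (6 − -1)² + (0 − 6)² = 85
Minimum is attained by (1, 0), so q lies in its Voronoi cell.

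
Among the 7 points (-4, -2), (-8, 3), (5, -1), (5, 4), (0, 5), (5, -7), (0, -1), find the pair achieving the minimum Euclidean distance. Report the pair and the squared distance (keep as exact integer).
Pair = ((-4, -2), (0, -1)); squared distance = 17

Compute all C(7, 2) = 21 pairwise squared distances (x_i − x_j)² + (y_i − y_j)². The minimum is 17, attained by the pair ((-4, -2), (0, -1)).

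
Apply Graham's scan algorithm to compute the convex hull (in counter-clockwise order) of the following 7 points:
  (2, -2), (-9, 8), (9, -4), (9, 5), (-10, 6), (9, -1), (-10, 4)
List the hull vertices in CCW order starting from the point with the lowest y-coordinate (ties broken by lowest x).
Hull (CCW) = [(9, -4), (9, 5), (-9, 8), (-10, 6), (-10, 4), (2, -2)]

Graham scan procedure:
  1. Find the pivot p₀ = point with lowest y (tie → lowest x): (9, -4).
  2. Sort the remaining points by polar angle around p₀.
  3. Walk through sorted points, maintaining a stack; pop the top while the last three entries make a non-left turn (cross product ≤ 0).
  4. Final stack is the convex hull in CCW order: (9, -4), (9, 5), (-9, 8), (-10, 6), (-10, 4), (2, -2).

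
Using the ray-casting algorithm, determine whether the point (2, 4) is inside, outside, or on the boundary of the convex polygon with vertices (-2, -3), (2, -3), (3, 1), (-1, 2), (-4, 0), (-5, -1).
The point (2, 4) lies strictly outside the polygon

Cast a horizontal ray to the right from the query point and count how many polygon edges it crosses (each edge strictly once or zero times, handled with the usual half-open convention). 
Parity of crossings → even ⇒ outside.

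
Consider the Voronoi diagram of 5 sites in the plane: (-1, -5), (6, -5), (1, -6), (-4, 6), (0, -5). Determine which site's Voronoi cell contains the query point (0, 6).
Nearest site = (-4, 6)

The Voronoi cell of site s contains exactly those query points closer to s than to any other site. Compute squared distances from q = (0, 6) to each site:
  (-4 − 0)² + (6 − 6)² = 16
  (0 − 0)² + (-5 − 6)² = 121
  (-1 − 0)² + (-5 − 6)² = 122
  (1 − 0)² + (-6 − 6)² = 145
  (6 − 0)² + (-5 − 6)² = 157
Minimum is attained by (-4, 6), so q lies in its Voronoi cell.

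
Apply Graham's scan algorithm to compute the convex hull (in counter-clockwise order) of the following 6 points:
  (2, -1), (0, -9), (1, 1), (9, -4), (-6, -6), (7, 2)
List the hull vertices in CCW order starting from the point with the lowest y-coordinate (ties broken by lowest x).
Hull (CCW) = [(0, -9), (9, -4), (7, 2), (1, 1), (-6, -6)]

Graham scan procedure:
  1. Find the pivot p₀ = point with lowest y (tie → lowest x): (0, -9).
  2. Sort the remaining points by polar angle around p₀.
  3. Walk through sorted points, maintaining a stack; pop the top while the last three entries make a non-left turn (cross product ≤ 0).
  4. Final stack is the convex hull in CCW order: (0, -9), (9, -4), (7, 2), (1, 1), (-6, -6).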